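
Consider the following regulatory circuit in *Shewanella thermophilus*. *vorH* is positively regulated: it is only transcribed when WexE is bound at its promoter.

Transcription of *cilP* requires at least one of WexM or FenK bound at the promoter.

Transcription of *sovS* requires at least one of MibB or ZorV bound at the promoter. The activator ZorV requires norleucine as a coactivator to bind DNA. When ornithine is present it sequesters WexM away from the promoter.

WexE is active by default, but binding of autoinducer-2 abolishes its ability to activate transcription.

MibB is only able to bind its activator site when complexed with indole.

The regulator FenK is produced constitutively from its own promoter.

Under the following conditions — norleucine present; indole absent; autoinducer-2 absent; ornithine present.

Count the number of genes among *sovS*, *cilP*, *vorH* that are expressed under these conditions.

3

Indole is absent, so MibB is inactive.
Norleucine is present, so ZorV is active.
Activator ZorV is present, so *sovS* is transcribed.
→ *sovS* is ON.
Ornithine is present, so WexM is inactive.
FenK is produced constitutively and is active.
Activator FenK is present, so *cilP* is transcribed.
→ *cilP* is ON.
Autoinducer-2 is absent, so WexE is active.
No repressor is bound and WexE is active, so *vorH* is transcribed.
→ *vorH* is ON.
3 of the 3 genes are transcribed.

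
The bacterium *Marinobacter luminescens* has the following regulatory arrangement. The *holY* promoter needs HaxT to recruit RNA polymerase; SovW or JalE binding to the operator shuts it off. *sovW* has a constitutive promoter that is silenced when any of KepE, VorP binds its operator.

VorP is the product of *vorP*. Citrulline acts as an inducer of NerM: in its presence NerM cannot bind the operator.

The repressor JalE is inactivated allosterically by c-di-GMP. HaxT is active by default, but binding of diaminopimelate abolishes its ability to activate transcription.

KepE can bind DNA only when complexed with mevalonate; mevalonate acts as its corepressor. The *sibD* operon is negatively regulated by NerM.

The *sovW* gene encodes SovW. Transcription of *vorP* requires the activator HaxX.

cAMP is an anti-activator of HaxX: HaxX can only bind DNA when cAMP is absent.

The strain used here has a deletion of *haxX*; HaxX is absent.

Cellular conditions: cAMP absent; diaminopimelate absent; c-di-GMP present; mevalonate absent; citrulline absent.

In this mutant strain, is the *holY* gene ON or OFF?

Mevalonate is absent, so KepE is inactive.
HaxX is non-functional in this strain, so it has no effect.
Required activator HaxX is absent, so *vorP* is not transcribed.
So VorP is not produced.
With no repressor bound, *sovW* is transcribed.
So SovW is produced and active.
c-di-GMP is present, so JalE is inactive.
Diaminopimelate is absent, so HaxT is active.
With repressor SovW bound, *holY* is not transcribed.

OFF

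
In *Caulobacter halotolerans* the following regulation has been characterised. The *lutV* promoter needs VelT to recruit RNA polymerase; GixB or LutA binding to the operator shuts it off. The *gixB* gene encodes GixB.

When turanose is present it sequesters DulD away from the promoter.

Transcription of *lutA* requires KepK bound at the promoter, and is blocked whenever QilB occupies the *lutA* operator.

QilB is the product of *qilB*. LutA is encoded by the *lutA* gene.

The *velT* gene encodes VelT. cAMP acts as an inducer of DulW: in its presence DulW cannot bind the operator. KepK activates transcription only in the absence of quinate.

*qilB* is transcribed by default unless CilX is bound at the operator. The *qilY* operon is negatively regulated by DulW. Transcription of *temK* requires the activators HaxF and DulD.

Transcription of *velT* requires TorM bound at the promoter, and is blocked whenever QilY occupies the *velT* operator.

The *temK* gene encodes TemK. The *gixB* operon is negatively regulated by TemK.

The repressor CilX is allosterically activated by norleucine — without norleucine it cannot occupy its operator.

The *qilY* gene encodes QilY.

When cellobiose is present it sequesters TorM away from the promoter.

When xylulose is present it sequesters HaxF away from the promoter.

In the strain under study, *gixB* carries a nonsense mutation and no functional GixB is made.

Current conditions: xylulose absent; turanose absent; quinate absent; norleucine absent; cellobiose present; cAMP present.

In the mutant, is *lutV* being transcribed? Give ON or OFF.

GixB is non-functional in this strain, so it has no effect.
Quinate is absent, so KepK is active.
Norleucine is absent, so CilX is inactive.
With no repressor bound, *qilB* is transcribed.
So QilB is produced and active.
With repressor QilB bound, *lutA* is not transcribed.
So LutA is not produced.
cAMP is present, so DulW is inactive.
With no repressor bound, *qilY* is transcribed.
So QilY is produced and active.
Cellobiose is present, so TorM is inactive.
With repressor QilY bound, *velT* is not transcribed.
So VelT is not produced.
Required activator VelT is absent, so *lutV* is not transcribed.

OFF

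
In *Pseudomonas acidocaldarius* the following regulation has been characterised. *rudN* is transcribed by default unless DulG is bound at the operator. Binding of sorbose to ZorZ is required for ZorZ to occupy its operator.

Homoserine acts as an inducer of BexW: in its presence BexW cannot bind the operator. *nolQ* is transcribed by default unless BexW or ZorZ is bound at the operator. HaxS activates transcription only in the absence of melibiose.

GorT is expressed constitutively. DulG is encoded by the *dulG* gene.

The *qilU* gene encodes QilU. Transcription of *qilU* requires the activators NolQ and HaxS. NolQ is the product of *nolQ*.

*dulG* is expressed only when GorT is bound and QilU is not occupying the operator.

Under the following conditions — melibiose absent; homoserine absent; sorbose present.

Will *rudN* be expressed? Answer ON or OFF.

Homoserine is absent, so BexW is active.
Sorbose is present, so ZorZ is active.
With repressor BexW bound, *nolQ* is not transcribed.
So NolQ is not produced.
Melibiose is absent, so HaxS is active.
Required activator NolQ is absent, so *qilU* is not transcribed.
So QilU is not produced.
GorT is produced constitutively and is active.
No repressor is bound and GorT is active, so *dulG* is transcribed.
So DulG is produced and active.
With repressor DulG bound, *rudN* is not transcribed.

OFF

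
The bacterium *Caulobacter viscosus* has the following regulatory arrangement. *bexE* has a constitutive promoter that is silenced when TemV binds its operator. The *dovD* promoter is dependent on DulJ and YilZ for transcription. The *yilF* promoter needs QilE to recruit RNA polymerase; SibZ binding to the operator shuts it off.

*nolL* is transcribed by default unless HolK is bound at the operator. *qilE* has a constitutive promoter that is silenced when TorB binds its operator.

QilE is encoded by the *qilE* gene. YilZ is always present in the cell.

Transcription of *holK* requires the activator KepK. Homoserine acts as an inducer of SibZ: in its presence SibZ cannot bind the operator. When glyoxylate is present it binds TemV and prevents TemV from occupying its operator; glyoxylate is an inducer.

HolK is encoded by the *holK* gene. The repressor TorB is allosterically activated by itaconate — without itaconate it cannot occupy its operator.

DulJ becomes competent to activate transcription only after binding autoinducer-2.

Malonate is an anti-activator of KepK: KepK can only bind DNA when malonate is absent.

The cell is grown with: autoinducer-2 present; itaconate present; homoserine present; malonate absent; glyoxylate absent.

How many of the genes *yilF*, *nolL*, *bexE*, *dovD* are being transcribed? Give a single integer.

1

Itaconate is present, so TorB is active.
With repressor TorB bound, *qilE* is not transcribed.
So QilE is not produced.
Homoserine is present, so SibZ is inactive.
Required activator QilE is absent, so *yilF* is not transcribed.
→ *yilF* is OFF.
Malonate is absent, so KepK is active.
No repressor is bound and KepK is active, so *holK* is transcribed.
So HolK is produced and active.
With repressor HolK bound, *nolL* is not transcribed.
→ *nolL* is OFF.
Glyoxylate is absent, so TemV is active.
With repressor TemV bound, *bexE* is not transcribed.
→ *bexE* is OFF.
Autoinducer-2 is present, so DulJ is active.
YilZ is produced constitutively and is active.
No repressor is bound and DulJ and YilZ are active, so *dovD* is transcribed.
→ *dovD* is ON.
1 of the 4 genes is transcribed.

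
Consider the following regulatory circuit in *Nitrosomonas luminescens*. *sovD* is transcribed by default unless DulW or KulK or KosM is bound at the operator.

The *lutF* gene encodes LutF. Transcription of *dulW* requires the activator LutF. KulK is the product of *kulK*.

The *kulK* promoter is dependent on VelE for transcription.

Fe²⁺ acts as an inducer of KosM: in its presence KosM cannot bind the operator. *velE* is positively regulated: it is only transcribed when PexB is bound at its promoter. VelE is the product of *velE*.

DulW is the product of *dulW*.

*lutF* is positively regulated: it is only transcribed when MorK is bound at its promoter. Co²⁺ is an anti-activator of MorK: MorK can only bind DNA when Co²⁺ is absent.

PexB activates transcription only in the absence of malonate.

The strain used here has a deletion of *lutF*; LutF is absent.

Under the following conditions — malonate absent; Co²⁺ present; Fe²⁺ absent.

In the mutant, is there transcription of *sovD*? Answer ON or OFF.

OFF

LutF is non-functional in this strain, so it has no effect.
Required activator LutF is absent, so *dulW* is not transcribed.
So DulW is not produced.
Malonate is absent, so PexB is active.
No repressor is bound and PexB is active, so *velE* is transcribed.
So VelE is produced and active.
No repressor is bound and VelE is active, so *kulK* is transcribed.
So KulK is produced and active.
Fe²⁺ is absent, so KosM is active.
With repressor KulK bound, *sovD* is not transcribed.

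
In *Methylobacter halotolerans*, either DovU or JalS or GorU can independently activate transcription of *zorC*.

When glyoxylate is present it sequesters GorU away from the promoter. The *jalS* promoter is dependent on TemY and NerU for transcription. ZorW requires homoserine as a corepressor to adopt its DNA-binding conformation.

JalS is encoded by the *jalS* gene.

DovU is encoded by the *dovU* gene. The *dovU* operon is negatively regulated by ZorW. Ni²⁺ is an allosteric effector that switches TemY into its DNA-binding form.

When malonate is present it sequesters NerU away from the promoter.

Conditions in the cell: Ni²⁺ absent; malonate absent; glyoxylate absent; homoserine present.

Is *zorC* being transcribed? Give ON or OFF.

Homoserine is present, so ZorW is active.
With repressor ZorW bound, *dovU* is not transcribed.
So DovU is not produced.
Ni²⁺ is absent, so TemY is inactive.
Malonate is absent, so NerU is active.
Required activator TemY is absent, so *jalS* is not transcribed.
So JalS is not produced.
Glyoxylate is absent, so GorU is active.
Activator GorU is present, so *zorC* is transcribed.

ON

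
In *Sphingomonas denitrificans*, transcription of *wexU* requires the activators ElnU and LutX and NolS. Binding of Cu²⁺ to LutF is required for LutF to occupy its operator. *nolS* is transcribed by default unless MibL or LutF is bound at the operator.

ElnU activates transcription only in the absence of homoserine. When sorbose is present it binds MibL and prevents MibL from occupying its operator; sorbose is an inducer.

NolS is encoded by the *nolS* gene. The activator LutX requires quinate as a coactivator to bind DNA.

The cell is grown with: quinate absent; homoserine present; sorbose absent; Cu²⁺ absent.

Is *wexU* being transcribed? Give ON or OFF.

Homoserine is present, so ElnU is inactive.
Quinate is absent, so LutX is inactive.
Sorbose is absent, so MibL is active.
Cu²⁺ is absent, so LutF is inactive.
With repressor MibL bound, *nolS* is not transcribed.
So NolS is not produced.
Required activator ElnU is absent, so *wexU* is not transcribed.

OFF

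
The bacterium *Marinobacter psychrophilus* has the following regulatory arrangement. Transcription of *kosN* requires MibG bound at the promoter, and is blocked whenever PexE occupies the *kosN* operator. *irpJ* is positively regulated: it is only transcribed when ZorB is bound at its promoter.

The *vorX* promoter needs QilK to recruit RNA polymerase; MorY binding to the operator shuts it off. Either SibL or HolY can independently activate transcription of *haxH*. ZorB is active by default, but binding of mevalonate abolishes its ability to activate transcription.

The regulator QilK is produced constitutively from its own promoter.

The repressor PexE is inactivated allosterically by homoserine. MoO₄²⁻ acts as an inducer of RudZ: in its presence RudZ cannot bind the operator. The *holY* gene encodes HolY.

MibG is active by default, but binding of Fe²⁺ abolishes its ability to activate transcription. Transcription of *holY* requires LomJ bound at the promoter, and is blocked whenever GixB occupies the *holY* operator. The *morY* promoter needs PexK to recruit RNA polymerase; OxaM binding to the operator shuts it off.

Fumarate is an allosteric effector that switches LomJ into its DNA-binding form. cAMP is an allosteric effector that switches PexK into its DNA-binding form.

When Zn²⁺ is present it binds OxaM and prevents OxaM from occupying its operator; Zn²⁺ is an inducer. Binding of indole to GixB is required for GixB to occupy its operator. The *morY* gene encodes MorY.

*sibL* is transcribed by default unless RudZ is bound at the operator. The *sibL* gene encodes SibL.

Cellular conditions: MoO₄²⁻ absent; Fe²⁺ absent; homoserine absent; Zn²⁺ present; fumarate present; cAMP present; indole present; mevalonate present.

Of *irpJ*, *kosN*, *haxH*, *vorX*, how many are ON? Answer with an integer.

0

Mevalonate is present, so ZorB is inactive.
Required activator ZorB is absent, so *irpJ* is not transcribed.
→ *irpJ* is OFF.
Homoserine is absent, so PexE is active.
Fe²⁺ is absent, so MibG is active.
With repressor PexE bound, *kosN* is not transcribed.
→ *kosN* is OFF.
MoO₄²⁻ is absent, so RudZ is active.
With repressor RudZ bound, *sibL* is not transcribed.
So SibL is not produced.
Indole is present, so GixB is active.
Fumarate is present, so LomJ is active.
With repressor GixB bound, *holY* is not transcribed.
So HolY is not produced.
No activator is available at the *haxH* promoter, so *haxH* is not transcribed.
→ *haxH* is OFF.
cAMP is present, so PexK is active.
Zn²⁺ is present, so OxaM is inactive.
No repressor is bound and PexK is active, so *morY* is transcribed.
So MorY is produced and active.
QilK is produced constitutively and is active.
With repressor MorY bound, *vorX* is not transcribed.
→ *vorX* is OFF.
0 of the 4 genes are transcribed.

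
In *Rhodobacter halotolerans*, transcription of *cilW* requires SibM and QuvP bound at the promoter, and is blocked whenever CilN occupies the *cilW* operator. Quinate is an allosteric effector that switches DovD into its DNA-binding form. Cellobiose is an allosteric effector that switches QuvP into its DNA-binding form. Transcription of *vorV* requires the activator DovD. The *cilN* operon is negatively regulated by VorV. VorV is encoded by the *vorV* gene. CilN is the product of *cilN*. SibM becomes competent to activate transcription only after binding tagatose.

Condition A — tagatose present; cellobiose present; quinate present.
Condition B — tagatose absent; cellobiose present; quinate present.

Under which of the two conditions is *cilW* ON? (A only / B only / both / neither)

Condition A:
Tagatose is present, so SibM is active.
Cellobiose is present, so QuvP is active.
Quinate is present, so DovD is active.
No repressor is bound and DovD is active, so *vorV* is transcribed.
So VorV is produced and active.
With repressor VorV bound, *cilN* is not transcribed.
So CilN is not produced.
No repressor is bound and SibM and QuvP are active, so *cilW* is transcribed.
→ *cilW* is ON in A.
Condition B:
Tagatose is absent, so SibM is inactive.
Cellobiose is present, so QuvP is active.
Quinate is present, so DovD is active.
No repressor is bound and DovD is active, so *vorV* is transcribed.
So VorV is produced and active.
With repressor VorV bound, *cilN* is not transcribed.
So CilN is not produced.
Required activator SibM is absent, so *cilW* is not transcribed.
→ *cilW* is OFF in B.

A only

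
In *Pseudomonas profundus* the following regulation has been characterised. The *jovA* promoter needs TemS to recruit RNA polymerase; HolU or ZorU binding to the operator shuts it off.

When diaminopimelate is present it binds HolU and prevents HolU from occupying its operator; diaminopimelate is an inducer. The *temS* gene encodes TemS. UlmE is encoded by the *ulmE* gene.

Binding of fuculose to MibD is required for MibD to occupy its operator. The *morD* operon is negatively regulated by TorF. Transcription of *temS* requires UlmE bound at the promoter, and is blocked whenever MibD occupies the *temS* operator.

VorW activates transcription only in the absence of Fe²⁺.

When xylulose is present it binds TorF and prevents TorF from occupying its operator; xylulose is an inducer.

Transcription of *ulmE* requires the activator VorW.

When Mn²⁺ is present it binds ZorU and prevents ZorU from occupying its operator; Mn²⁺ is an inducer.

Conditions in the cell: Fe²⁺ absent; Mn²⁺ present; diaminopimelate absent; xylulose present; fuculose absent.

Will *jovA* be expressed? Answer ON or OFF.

Diaminopimelate is absent, so HolU is active.
Mn²⁺ is present, so ZorU is inactive.
Fuculose is absent, so MibD is inactive.
Fe²⁺ is absent, so VorW is active.
No repressor is bound and VorW is active, so *ulmE* is transcribed.
So UlmE is produced and active.
No repressor is bound and UlmE is active, so *temS* is transcribed.
So TemS is produced and active.
With repressor HolU bound, *jovA* is not transcribed.

OFF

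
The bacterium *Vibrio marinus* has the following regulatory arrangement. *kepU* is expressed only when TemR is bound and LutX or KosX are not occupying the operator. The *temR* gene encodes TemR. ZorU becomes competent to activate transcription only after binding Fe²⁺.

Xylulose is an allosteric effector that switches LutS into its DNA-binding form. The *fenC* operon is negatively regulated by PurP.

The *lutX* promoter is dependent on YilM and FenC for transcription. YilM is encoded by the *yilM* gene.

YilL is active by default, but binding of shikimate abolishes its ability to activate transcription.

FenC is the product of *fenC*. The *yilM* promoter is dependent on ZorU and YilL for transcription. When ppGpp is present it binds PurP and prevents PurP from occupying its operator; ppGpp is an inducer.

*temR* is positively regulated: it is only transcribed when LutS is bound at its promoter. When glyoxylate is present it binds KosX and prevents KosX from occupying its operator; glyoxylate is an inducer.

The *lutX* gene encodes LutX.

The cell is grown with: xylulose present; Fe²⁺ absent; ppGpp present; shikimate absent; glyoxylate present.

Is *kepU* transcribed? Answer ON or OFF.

Xylulose is present, so LutS is active.
No repressor is bound and LutS is active, so *temR* is transcribed.
So TemR is produced and active.
Fe²⁺ is absent, so ZorU is inactive.
Shikimate is absent, so YilL is active.
Required activator ZorU is absent, so *yilM* is not transcribed.
So YilM is not produced.
ppGpp is present, so PurP is inactive.
With no repressor bound, *fenC* is transcribed.
So FenC is produced and active.
Required activator YilM is absent, so *lutX* is not transcribed.
So LutX is not produced.
Glyoxylate is present, so KosX is inactive.
No repressor is bound and TemR is active, so *kepU* is transcribed.

ON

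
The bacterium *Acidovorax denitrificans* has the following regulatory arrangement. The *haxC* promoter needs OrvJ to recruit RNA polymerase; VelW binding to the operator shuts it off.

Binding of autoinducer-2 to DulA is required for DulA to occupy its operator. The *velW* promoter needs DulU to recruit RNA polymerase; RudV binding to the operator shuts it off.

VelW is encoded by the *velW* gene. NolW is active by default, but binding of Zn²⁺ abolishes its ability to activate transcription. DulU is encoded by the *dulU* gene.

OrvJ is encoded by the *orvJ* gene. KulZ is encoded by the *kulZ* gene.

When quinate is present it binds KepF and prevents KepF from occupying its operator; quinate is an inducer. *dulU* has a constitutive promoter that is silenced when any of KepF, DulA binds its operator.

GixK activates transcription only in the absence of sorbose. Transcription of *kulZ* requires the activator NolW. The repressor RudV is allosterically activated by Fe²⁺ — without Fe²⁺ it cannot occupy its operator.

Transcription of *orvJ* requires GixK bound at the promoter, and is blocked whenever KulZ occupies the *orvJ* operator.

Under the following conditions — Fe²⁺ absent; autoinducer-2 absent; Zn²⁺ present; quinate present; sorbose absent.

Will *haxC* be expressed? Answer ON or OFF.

OFF

Quinate is present, so KepF is inactive.
Autoinducer-2 is absent, so DulA is inactive.
With no repressor bound, *dulU* is transcribed.
So DulU is produced and active.
Fe²⁺ is absent, so RudV is inactive.
No repressor is bound and DulU is active, so *velW* is transcribed.
So VelW is produced and active.
Zn²⁺ is present, so NolW is inactive.
Required activator NolW is absent, so *kulZ* is not transcribed.
So KulZ is not produced.
Sorbose is absent, so GixK is active.
No repressor is bound and GixK is active, so *orvJ* is transcribed.
So OrvJ is produced and active.
With repressor VelW bound, *haxC* is not transcribed.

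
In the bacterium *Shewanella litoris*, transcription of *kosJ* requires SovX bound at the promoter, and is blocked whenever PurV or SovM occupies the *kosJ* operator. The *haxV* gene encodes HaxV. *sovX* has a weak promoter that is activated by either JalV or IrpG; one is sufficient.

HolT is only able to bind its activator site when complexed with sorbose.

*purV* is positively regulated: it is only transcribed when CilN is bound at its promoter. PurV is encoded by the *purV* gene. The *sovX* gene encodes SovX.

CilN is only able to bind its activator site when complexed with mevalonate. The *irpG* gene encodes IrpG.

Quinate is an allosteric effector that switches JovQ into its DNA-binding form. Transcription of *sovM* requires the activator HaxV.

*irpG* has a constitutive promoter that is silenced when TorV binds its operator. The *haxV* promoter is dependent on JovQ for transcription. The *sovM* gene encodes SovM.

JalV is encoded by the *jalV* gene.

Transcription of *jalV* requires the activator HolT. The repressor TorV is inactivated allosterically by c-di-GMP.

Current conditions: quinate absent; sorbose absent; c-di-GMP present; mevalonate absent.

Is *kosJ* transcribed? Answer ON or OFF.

Mevalonate is absent, so CilN is inactive.
Required activator CilN is absent, so *purV* is not transcribed.
So PurV is not produced.
Sorbose is absent, so HolT is inactive.
Required activator HolT is absent, so *jalV* is not transcribed.
So JalV is not produced.
c-di-GMP is present, so TorV is inactive.
With no repressor bound, *irpG* is transcribed.
So IrpG is produced and active.
Activator IrpG is present, so *sovX* is transcribed.
So SovX is produced and active.
Quinate is absent, so JovQ is inactive.
Required activator JovQ is absent, so *haxV* is not transcribed.
So HaxV is not produced.
Required activator HaxV is absent, so *sovM* is not transcribed.
So SovM is not produced.
No repressor is bound and SovX is active, so *kosJ* is transcribed.

ON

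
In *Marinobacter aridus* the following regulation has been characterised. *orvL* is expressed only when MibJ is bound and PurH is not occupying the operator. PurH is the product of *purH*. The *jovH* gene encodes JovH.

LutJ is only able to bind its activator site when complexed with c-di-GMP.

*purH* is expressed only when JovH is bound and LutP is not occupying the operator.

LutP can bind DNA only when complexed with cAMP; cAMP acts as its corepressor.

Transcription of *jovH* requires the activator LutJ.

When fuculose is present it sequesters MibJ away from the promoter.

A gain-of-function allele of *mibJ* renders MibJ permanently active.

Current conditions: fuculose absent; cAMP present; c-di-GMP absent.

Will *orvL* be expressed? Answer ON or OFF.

c-di-GMP is absent, so LutJ is inactive.
Required activator LutJ is absent, so *jovH* is not transcribed.
So JovH is not produced.
cAMP is present, so LutP is active.
With repressor LutP bound, *purH* is not transcribed.
So PurH is not produced.
MibJ is constitutively active in this strain.
No repressor is bound and MibJ is active, so *orvL* is transcribed.

ON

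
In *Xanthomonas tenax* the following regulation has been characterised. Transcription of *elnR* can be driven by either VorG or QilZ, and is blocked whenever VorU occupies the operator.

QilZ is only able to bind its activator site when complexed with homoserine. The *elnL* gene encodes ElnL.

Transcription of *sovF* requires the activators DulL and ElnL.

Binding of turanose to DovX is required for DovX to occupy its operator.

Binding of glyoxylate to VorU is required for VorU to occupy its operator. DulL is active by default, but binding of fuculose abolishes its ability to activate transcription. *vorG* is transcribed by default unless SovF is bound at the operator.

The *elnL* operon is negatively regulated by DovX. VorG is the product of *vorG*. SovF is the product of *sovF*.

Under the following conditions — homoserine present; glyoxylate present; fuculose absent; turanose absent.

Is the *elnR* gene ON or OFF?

OFF

Fuculose is absent, so DulL is active.
Turanose is absent, so DovX is inactive.
With no repressor bound, *elnL* is transcribed.
So ElnL is produced and active.
No repressor is bound and DulL and ElnL are active, so *sovF* is transcribed.
So SovF is produced and active.
With repressor SovF bound, *vorG* is not transcribed.
So VorG is not produced.
Glyoxylate is present, so VorU is active.
Homoserine is present, so QilZ is active.
With repressor VorU bound, *elnR* is not transcribed.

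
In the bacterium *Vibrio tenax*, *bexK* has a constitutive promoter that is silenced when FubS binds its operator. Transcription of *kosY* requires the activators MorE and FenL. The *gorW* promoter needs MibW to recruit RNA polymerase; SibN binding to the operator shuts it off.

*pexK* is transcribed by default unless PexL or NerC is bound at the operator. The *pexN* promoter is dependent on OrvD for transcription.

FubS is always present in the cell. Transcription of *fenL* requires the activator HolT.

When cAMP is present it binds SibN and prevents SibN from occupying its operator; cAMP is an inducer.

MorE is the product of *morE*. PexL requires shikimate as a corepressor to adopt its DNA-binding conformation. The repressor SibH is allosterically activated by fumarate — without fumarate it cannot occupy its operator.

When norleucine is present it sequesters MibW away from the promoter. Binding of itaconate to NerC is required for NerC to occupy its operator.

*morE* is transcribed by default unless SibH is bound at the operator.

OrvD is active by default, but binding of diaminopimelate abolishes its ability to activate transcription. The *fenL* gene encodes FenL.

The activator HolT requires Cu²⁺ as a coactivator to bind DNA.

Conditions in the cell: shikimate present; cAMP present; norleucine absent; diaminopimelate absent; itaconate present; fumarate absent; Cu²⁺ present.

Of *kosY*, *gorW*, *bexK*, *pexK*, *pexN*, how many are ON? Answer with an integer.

3

Fumarate is absent, so SibH is inactive.
With no repressor bound, *morE* is transcribed.
So MorE is produced and active.
Cu²⁺ is present, so HolT is active.
No repressor is bound and HolT is active, so *fenL* is transcribed.
So FenL is produced and active.
No repressor is bound and MorE and FenL are active, so *kosY* is transcribed.
→ *kosY* is ON.
cAMP is present, so SibN is inactive.
Norleucine is absent, so MibW is active.
No repressor is bound and MibW is active, so *gorW* is transcribed.
→ *gorW* is ON.
FubS is produced constitutively and is active.
With repressor FubS bound, *bexK* is not transcribed.
→ *bexK* is OFF.
Shikimate is present, so PexL is active.
Itaconate is present, so NerC is active.
With repressor PexL bound, *pexK* is not transcribed.
→ *pexK* is OFF.
Diaminopimelate is absent, so OrvD is active.
No repressor is bound and OrvD is active, so *pexN* is transcribed.
→ *pexN* is ON.
3 of the 5 genes are transcribed.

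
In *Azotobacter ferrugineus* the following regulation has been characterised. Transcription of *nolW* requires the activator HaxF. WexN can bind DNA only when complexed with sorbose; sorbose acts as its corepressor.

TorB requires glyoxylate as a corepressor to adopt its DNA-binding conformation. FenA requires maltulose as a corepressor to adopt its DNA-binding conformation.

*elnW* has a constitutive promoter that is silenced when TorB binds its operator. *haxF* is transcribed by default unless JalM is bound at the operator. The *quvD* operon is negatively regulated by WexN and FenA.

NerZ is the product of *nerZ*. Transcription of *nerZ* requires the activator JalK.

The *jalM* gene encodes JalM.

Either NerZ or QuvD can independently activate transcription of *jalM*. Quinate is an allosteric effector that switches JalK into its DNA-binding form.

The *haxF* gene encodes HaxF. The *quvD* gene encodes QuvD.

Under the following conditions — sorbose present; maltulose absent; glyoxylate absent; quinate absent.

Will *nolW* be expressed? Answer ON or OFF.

Quinate is absent, so JalK is inactive.
Required activator JalK is absent, so *nerZ* is not transcribed.
So NerZ is not produced.
Sorbose is present, so WexN is active.
Maltulose is absent, so FenA is inactive.
With repressor WexN bound, *quvD* is not transcribed.
So QuvD is not produced.
No activator is available at the *jalM* promoter, so *jalM* is not transcribed.
So JalM is not produced.
With no repressor bound, *haxF* is transcribed.
So HaxF is produced and active.
No repressor is bound and HaxF is active, so *nolW* is transcribed.

ON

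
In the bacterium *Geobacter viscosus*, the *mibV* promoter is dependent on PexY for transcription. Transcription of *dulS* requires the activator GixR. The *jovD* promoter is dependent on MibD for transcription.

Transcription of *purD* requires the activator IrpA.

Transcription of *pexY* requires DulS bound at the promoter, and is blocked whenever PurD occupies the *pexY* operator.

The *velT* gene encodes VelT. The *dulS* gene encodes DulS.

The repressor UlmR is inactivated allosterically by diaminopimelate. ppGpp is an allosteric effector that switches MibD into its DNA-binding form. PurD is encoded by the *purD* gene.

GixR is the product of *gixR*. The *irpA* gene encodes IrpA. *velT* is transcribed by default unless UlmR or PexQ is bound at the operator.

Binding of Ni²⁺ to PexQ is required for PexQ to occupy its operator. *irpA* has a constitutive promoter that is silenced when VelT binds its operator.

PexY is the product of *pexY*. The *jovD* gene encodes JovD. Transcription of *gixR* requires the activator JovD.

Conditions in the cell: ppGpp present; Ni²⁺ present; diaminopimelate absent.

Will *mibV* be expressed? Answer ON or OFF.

ppGpp is present, so MibD is active.
No repressor is bound and MibD is active, so *jovD* is transcribed.
So JovD is produced and active.
No repressor is bound and JovD is active, so *gixR* is transcribed.
So GixR is produced and active.
No repressor is bound and GixR is active, so *dulS* is transcribed.
So DulS is produced and active.
Diaminopimelate is absent, so UlmR is active.
Ni²⁺ is present, so PexQ is active.
With repressor UlmR bound, *velT* is not transcribed.
So VelT is not produced.
With no repressor bound, *irpA* is transcribed.
So IrpA is produced and active.
No repressor is bound and IrpA is active, so *purD* is transcribed.
So PurD is produced and active.
With repressor PurD bound, *pexY* is not transcribed.
So PexY is not produced.
Required activator PexY is absent, so *mibV* is not transcribed.

OFF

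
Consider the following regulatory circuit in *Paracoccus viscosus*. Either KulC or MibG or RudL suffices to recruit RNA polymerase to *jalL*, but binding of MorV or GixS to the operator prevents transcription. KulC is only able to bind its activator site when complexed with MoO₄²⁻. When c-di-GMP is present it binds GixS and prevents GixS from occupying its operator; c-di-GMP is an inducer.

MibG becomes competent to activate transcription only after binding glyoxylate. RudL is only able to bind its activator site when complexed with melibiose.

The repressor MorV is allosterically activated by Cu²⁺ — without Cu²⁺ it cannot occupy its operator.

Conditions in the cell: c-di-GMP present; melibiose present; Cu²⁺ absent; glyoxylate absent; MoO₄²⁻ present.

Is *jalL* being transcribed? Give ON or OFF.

ON

Cu²⁺ is absent, so MorV is inactive.
MoO₄²⁻ is present, so KulC is active.
c-di-GMP is present, so GixS is inactive.
Glyoxylate is absent, so MibG is inactive.
Melibiose is present, so RudL is active.
Activator KulC is present, so *jalL* is transcribed.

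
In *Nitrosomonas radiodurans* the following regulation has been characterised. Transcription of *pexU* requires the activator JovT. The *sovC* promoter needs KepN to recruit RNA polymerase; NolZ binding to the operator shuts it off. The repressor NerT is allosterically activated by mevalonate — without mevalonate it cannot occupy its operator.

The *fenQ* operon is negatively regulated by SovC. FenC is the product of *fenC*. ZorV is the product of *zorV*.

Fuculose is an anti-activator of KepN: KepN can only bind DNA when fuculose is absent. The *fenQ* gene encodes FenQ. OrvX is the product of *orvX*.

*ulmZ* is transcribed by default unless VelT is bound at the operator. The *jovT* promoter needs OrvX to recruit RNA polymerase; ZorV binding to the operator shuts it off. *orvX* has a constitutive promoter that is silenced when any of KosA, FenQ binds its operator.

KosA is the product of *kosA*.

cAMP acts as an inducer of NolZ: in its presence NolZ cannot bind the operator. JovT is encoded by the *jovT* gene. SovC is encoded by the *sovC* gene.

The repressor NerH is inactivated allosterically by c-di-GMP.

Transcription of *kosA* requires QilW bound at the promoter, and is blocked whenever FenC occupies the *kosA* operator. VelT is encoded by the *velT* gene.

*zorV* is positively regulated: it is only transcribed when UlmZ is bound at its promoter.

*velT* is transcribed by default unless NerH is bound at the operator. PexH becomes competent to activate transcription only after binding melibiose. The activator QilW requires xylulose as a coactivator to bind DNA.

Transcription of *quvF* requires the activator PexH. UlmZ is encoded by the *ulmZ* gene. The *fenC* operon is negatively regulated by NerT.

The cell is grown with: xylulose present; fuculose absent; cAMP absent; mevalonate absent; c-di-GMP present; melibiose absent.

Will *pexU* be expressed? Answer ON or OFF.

OFF

Mevalonate is absent, so NerT is inactive.
With no repressor bound, *fenC* is transcribed.
So FenC is produced and active.
Xylulose is present, so QilW is active.
With repressor FenC bound, *kosA* is not transcribed.
So KosA is not produced.
cAMP is absent, so NolZ is active.
Fuculose is absent, so KepN is active.
With repressor NolZ bound, *sovC* is not transcribed.
So SovC is not produced.
With no repressor bound, *fenQ* is transcribed.
So FenQ is produced and active.
With repressor FenQ bound, *orvX* is not transcribed.
So OrvX is not produced.
c-di-GMP is present, so NerH is inactive.
With no repressor bound, *velT* is transcribed.
So VelT is produced and active.
With repressor VelT bound, *ulmZ* is not transcribed.
So UlmZ is not produced.
Required activator UlmZ is absent, so *zorV* is not transcribed.
So ZorV is not produced.
Required activator OrvX is absent, so *jovT* is not transcribed.
So JovT is not produced.
Required activator JovT is absent, so *pexU* is not transcribed.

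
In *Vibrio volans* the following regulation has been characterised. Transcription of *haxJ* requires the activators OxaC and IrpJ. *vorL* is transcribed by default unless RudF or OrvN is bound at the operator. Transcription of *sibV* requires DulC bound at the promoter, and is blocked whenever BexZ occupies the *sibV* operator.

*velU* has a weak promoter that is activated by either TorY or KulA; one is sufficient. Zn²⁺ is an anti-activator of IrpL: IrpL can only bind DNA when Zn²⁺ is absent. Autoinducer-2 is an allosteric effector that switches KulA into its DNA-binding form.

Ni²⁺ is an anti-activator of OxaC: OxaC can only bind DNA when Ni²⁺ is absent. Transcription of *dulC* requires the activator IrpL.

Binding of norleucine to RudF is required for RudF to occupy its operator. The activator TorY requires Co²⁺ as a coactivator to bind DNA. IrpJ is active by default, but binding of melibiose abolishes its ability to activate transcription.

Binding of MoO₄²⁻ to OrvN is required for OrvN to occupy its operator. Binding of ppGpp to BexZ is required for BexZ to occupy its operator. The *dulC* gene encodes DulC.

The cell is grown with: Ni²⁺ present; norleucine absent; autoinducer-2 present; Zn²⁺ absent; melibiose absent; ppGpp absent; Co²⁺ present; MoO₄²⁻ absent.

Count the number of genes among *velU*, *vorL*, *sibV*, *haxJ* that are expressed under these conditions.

Co²⁺ is present, so TorY is active.
Autoinducer-2 is present, so KulA is active.
Activator TorY is present, so *velU* is transcribed.
→ *velU* is ON.
Norleucine is absent, so RudF is inactive.
MoO₄²⁻ is absent, so OrvN is inactive.
With no repressor bound, *vorL* is transcribed.
→ *vorL* is ON.
ppGpp is absent, so BexZ is inactive.
Zn²⁺ is absent, so IrpL is active.
No repressor is bound and IrpL is active, so *dulC* is transcribed.
So DulC is produced and active.
No repressor is bound and DulC is active, so *sibV* is transcribed.
→ *sibV* is ON.
Ni²⁺ is present, so OxaC is inactive.
Melibiose is absent, so IrpJ is active.
Required activator OxaC is absent, so *haxJ* is not transcribed.
→ *haxJ* is OFF.
3 of the 4 genes are transcribed.

3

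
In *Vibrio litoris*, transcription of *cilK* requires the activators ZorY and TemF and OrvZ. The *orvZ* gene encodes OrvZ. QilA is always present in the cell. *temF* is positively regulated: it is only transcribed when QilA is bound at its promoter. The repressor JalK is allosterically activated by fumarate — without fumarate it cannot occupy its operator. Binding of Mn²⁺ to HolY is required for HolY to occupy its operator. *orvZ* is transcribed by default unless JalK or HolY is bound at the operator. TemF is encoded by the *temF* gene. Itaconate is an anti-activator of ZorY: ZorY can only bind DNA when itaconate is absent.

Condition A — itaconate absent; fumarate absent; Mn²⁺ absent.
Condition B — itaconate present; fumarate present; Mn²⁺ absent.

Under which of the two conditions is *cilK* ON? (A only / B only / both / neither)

Condition A:
Itaconate is absent, so ZorY is active.
QilA is produced constitutively and is active.
No repressor is bound and QilA is active, so *temF* is transcribed.
So TemF is produced and active.
Fumarate is absent, so JalK is inactive.
Mn²⁺ is absent, so HolY is inactive.
With no repressor bound, *orvZ* is transcribed.
So OrvZ is produced and active.
No repressor is bound and ZorY and TemF and OrvZ are active, so *cilK* is transcribed.
→ *cilK* is ON in A.
Condition B:
Itaconate is present, so ZorY is inactive.
QilA is produced constitutively and is active.
No repressor is bound and QilA is active, so *temF* is transcribed.
So TemF is produced and active.
Fumarate is present, so JalK is active.
Mn²⁺ is absent, so HolY is inactive.
With repressor JalK bound, *orvZ* is not transcribed.
So OrvZ is not produced.
Required activator ZorY is absent, so *cilK* is not transcribed.
→ *cilK* is OFF in B.

A only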